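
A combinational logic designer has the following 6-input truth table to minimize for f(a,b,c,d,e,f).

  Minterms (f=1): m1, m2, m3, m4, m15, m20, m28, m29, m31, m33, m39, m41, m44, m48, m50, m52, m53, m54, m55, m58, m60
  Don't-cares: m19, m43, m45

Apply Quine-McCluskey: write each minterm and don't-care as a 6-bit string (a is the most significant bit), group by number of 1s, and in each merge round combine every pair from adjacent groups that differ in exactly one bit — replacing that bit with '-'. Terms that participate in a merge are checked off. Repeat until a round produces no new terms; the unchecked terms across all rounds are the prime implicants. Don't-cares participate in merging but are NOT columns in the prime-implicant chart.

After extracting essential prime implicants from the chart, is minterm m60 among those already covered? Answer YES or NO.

Round 0: 000001✓ 000010✓ 000011✓ 000100✓ 001111✓ 010011✓ 010100✓ 011100✓ 011101✓ 011111✓ 100001✓ 100111✓ 101001✓ 101011✓ 101100✓ 101101✓ 110000✓ 110010✓ 110100✓ 110101✓ 110110✓ 110111✓ 111010✓ 111100✓
Round 1: -00001 -10100✓ -11100✓ 0-0011 0-0100 0-1111 0000-1 00001- 01-100✓ 0111-1 01110- 1-0111 1-1100 10-001 101-01 1010-1 10110- 11-010 11-100✓ 110-00✓ 110-10✓ 1100-0✓ 1101-0✓ 1101-1✓ 11010-✓ 11011-✓
Round 2: -1-100 110--0 1101--
PIs = {-00001, -1-100, 0-0011, 0-0100, 0-1111, 0000-1, 00001-, 0111-1, 01110-, 1-0111, 1-1100, 10-001, 101-01, 1010-1, 10110-, 11-010, 110--0, 1101--}
Coverage chart:
  m1: -00001,0000-1
  m2: 00001- ←essential
  m3: 0-0011,0000-1,00001-
  m4: 0-0100 ←essential
  m15: 0-1111 ←essential
  m20: -1-100,0-0100
  m28: -1-100,01110-
  m29: 0111-1,01110-
  m31: 0-1111,0111-1
  m33: -00001,10-001
  m39: 1-0111 ←essential
  m41: 10-001,101-01,1010-1
  m44: 1-1100,10110-
  m48: 110--0 ←essential
  m50: 11-010,110--0
  m52: -1-100,110--0,1101--
  m53: 1101-- ←essential
  m54: 110--0,1101--
  m55: 1-0111,1101--
  m58: 11-010 ←essential
  m60: -1-100,1-1100
Essential: 0-0100, 0-1111, 00001-, 1-0111, 11-010, 110--0, 1101--

NO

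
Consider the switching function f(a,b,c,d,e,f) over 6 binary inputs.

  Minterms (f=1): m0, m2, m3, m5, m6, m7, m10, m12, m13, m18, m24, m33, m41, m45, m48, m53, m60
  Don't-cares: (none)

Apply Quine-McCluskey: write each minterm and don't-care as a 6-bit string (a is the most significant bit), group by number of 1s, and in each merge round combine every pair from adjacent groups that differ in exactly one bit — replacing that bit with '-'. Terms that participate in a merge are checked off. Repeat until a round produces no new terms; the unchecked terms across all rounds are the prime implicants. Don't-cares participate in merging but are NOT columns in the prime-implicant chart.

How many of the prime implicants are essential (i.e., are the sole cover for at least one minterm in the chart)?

10

Round 0: 000000✓ 000010✓ 000011✓ 000101✓ 000110✓ 000111✓ 001010✓ 001100✓ 001101✓ 010010✓ 011000 100001✓ 101001✓ 101101✓ 110000 110101 111100
Round 1: -01101 0-0010 00-010 00-101 000-10✓ 000-11✓ 0000-0 00001-✓ 0001-1 00011-✓ 00110- 10-001 101-01
Round 2: 000-1-
PIs = {-01101, 0-0010, 00-010, 00-101, 000-1-, 0000-0, 0001-1, 00110-, 011000, 10-001, 101-01, 110000, 110101, 111100}
Coverage chart:
  m0: 0000-0 ←essential
  m2: 0-0010,00-010,000-1-,0000-0
  m3: 000-1- ←essential
  m5: 00-101,0001-1
  m6: 000-1- ←essential
  m7: 000-1-,0001-1
  m10: 00-010 ←essential
  m12: 00110- ←essential
  m13: -01101,00-101,00110-
  m18: 0-0010 ←essential
  m24: 011000 ←essential
  m33: 10-001 ←essential
  m41: 10-001,101-01
  m45: -01101,101-01
  m48: 110000 ←essential
  m53: 110101 ←essential
  m60: 111100 ←essential
Essential: 0-0010, 00-010, 000-1-, 0000-0, 00110-, 011000, 10-001, 110000, 110101, 111100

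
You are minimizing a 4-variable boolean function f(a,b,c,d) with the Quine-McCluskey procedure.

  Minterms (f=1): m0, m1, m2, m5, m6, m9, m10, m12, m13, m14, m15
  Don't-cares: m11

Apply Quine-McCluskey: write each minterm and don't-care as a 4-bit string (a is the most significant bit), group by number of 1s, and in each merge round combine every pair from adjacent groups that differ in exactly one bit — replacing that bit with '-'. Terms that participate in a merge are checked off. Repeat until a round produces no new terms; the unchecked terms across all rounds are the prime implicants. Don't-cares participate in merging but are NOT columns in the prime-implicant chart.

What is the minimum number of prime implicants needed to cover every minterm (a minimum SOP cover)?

[col 0] 0000*, 0001*, 0010*, 0101*, 0110*, 1001*, 1010*, 1011*, 1100*, 1101*, 1110*, 1111*
[col 1] -001*, -010*, -101*, -110*, 0-01*, 0-10*, 00-0, 000-, 1-01*, 1-10*, 1-11*, 10-1*, 101-*, 11-0*, 11-1*, 110-*, 111-*
[col 2] --01, --10, 1--1, 1-1-, 11--
Prime implicants: --01, --10, 00-0, 000-, 1--1, 1-1-, 11--
PI chart (minterm → PIs covering it):
  0 | 00-0,000-
  1 | --01,000-
  2 | --10,00-0
  5 | --01  (sole → essential)
  6 | --10  (sole → essential)
  9 | --01,1--1
  10 | --10,1-1-
  12 | 11--  (sole → essential)
  13 | --01,1--1,11--
  14 | --10,1-1-,11--
  15 | 1--1,1-1-,11--
Essential prime implicants: --01, --10, 11--
Petrick residual → 00-0
Minimum SOP uses 4 PIs: c'd + cd' + a'b'd' + ab

4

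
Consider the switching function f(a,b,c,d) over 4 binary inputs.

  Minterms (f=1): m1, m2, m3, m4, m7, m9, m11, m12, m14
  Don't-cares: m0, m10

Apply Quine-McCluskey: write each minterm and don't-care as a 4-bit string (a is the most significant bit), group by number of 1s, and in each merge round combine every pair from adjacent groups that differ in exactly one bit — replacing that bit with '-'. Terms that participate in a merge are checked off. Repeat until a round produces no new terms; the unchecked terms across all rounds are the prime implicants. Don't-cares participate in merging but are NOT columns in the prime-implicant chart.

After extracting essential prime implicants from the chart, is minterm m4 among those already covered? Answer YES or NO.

Round 0: 0000✓ 0001✓ 0010✓ 0011✓ 0100✓ 0111✓ 1001✓ 1010✓ 1011✓ 1100✓ 1110✓
Round 1: -001✓ -010✓ -011✓ -100 0-00 0-11 00-0✓ 00-1✓ 000-✓ 001-✓ 1-10 10-1✓ 101-✓ 11-0
Round 2: -0-1 -01- 00--
PIs = {-0-1, -01-, -100, 0-00, 0-11, 00--, 1-10, 11-0}
Coverage chart:
  m1: -0-1,00--
  m2: -01-,00--
  m3: -0-1,-01-,0-11,00--
  m4: -100,0-00
  m7: 0-11 ←essential
  m9: -0-1 ←essential
  m11: -0-1,-01-
  m12: -100,11-0
  m14: 1-10,11-0
Essential: -0-1, 0-11

NO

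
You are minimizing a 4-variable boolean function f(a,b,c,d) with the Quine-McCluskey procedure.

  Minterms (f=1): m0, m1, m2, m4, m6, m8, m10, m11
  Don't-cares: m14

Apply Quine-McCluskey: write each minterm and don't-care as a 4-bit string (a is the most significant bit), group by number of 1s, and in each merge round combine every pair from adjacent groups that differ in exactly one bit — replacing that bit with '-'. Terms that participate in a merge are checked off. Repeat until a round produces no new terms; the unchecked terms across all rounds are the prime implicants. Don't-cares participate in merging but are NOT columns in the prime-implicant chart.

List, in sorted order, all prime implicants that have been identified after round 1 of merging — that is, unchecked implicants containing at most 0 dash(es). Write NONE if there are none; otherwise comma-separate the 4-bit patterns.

[col 0] 0000*, 0001*, 0010*, 0100*, 0110*, 1000*, 1010*, 1011*, 1110*
[col 1] -000*, -010*, -110*, 0-00*, 0-10*, 00-0*, 000-, 01-0*, 1-10*, 10-0*, 101-
[col 2] --10, -0-0, 0--0
Prime implicants: --10, -0-0, 0--0, 000-, 101-

NONE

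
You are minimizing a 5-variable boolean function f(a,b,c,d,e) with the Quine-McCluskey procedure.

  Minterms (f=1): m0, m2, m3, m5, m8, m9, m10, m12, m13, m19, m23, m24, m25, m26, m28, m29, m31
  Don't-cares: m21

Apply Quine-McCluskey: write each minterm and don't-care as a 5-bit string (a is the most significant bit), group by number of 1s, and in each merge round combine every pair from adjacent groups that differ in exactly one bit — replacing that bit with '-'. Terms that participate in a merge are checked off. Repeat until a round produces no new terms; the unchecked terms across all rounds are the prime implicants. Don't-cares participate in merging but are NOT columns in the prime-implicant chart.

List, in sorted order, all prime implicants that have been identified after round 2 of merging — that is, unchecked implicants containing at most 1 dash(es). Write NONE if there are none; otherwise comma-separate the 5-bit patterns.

-0011, 0001-, 10-11

Round 0: 00000✓ 00010✓ 00011✓ 00101✓ 01000✓ 01001✓ 01010✓ 01100✓ 01101✓ 10011✓ 10101✓ 10111✓ 11000✓ 11001✓ 11010✓ 11100✓ 11101✓ 11111✓
Round 1: -0011 -0101✓ -1000✓ -1001✓ -1010✓ -1100✓ -1101✓ 0-000✓ 0-010✓ 0-101✓ 000-0✓ 0001- 01-00✓ 01-01✓ 010-0✓ 0100-✓ 0110-✓ 1-101✓ 1-111✓ 10-11 101-1✓ 11-00✓ 11-01✓ 110-0✓ 1100-✓ 111-1✓ 1110-✓
Round 2: --101 -1-00✓ -1-01✓ -10-0 -100-✓ -110-✓ 0-0-0 01-0-✓ 1-1-1 11-0-✓
Round 3: -1-0-
PIs = {--101, -0011, -1-0-, -10-0, 0-0-0, 0001-, 1-1-1, 10-11}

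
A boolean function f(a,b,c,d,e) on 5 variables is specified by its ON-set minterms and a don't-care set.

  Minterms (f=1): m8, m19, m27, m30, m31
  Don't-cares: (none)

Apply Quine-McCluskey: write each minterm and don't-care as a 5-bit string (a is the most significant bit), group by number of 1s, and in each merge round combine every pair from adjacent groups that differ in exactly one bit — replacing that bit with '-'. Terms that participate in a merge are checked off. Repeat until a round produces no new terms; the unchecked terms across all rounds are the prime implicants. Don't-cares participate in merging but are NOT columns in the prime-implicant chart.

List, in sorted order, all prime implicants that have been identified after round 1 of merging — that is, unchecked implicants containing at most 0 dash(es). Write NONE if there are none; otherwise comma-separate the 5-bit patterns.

size-2^0 implicants → 01000  10011(✓)  11011(✓)  11110(✓)  11111(✓)
size-2^1 implicants → 1-011  11-11  1111-
Unchecked terms (primes): 01000, 1-011, 11-11, 1111-

01000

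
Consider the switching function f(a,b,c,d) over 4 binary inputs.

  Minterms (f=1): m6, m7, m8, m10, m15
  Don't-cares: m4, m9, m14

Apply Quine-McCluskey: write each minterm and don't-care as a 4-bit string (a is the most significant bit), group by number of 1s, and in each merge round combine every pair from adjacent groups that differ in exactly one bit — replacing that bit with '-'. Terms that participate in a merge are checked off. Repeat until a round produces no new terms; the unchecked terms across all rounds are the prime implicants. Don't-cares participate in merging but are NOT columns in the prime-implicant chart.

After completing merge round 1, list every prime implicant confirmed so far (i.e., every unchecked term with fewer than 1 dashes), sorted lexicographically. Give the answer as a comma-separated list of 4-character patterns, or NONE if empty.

size-2^0 implicants → 0100(✓)  0110(✓)  0111(✓)  1000(✓)  1001(✓)  1010(✓)  1110(✓)  1111(✓)
size-2^1 implicants → -110(✓)  -111(✓)  01-0  011-(✓)  1-10  10-0  100-  111-(✓)
size-2^2 implicants → -11-
Unchecked terms (primes): -11-, 01-0, 1-10, 10-0, 100-

NONE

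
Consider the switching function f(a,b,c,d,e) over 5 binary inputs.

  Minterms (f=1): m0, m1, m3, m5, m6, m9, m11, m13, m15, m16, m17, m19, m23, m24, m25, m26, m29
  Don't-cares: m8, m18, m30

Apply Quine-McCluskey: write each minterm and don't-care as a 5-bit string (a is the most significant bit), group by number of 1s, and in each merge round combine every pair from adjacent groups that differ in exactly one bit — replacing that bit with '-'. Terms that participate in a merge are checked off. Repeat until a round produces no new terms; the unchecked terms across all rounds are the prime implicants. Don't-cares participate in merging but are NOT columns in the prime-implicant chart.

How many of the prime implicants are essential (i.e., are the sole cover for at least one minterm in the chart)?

6

size-2^0 implicants → 00000(✓)  00001(✓)  00011(✓)  00101(✓)  00110  01000(✓)  01001(✓)  01011(✓)  01101(✓)  01111(✓)  10000(✓)  10001(✓)  10010(✓)  10011(✓)  10111(✓)  11000(✓)  11001(✓)  11010(✓)  11101(✓)  11110(✓)
size-2^1 implicants → -0000(✓)  -0001(✓)  -0011(✓)  -1000(✓)  -1001(✓)  -1101(✓)  0-000(✓)  0-001(✓)  0-011(✓)  0-101(✓)  00-01(✓)  000-1(✓)  0000-(✓)  01-01(✓)  01-11(✓)  010-1(✓)  0100-(✓)  011-1(✓)  1-000(✓)  1-001(✓)  1-010(✓)  10-11  100-0(✓)  100-1(✓)  1000-(✓)  1001-(✓)  11-01(✓)  11-10  110-0(✓)  1100-(✓)
size-2^2 implicants → --000(✓)  --001(✓)  -00-1  -000-(✓)  -1-01  -100-(✓)  0--01  0-0-1  0-00-(✓)  01--1  1-0-0  1-00-(✓)  100--
size-2^3 implicants → --00-
Unchecked terms (primes): --00-, -00-1, -1-01, 0--01, 0-0-1, 00110, 01--1, 1-0-0, 10-11, 100--, 11-10
Minterm coverage:
  m0 ⊆ --00- [E]
  m1 ⊆ --00-,-00-1,0--01,0-0-1
  m3 ⊆ -00-1,0-0-1
  m5 ⊆ 0--01 [E]
  m6 ⊆ 00110 [E]
  m9 ⊆ --00-,-1-01,0--01,0-0-1,01--1
  m11 ⊆ 0-0-1,01--1
  m13 ⊆ -1-01,0--01,01--1
  m15 ⊆ 01--1 [E]
  m16 ⊆ --00-,1-0-0,100--
  m17 ⊆ --00-,-00-1,100--
  m19 ⊆ -00-1,10-11,100--
  m23 ⊆ 10-11 [E]
  m24 ⊆ --00-,1-0-0
  m25 ⊆ --00-,-1-01
  m26 ⊆ 1-0-0,11-10
  m29 ⊆ -1-01 [E]
E = {--00-, -1-01, 0--01, 00110, 01--1, 10-11}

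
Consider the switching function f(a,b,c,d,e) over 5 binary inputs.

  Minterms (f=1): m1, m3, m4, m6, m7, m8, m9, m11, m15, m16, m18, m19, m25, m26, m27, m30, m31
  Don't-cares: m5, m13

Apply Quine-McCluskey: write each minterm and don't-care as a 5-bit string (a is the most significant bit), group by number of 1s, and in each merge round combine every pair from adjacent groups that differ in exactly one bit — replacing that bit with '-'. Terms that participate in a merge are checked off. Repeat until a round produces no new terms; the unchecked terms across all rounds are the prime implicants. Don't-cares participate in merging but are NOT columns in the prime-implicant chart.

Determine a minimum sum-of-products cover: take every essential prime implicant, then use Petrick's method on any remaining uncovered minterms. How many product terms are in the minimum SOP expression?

Round 0: 00001✓ 00011✓ 00100✓ 00101✓ 00110✓ 00111✓ 01000✓ 01001✓ 01011✓ 01101✓ 01111✓ 10000✓ 10010✓ 10011✓ 11001✓ 11010✓ 11011✓ 11110✓ 11111✓
Round 1: -0011✓ -1001✓ -1011✓ -1111✓ 0-001✓ 0-011✓ 0-101✓ 0-111✓ 00-01✓ 00-11✓ 000-1✓ 001-0✓ 001-1✓ 0010-✓ 0011-✓ 01-01✓ 01-11✓ 010-1✓ 0100- 011-1✓ 1-010✓ 1-011✓ 100-0 1001-✓ 11-10✓ 11-11✓ 110-1✓ 1101-✓ 1111-✓
Round 2: --011 -1-11 -10-1 0--01✓ 0--11✓ 0-0-1✓ 0-1-1✓ 00--1✓ 001-- 01--1✓ 1-01- 11-1-
Round 3: 0---1
PIs = {--011, -1-11, -10-1, 0---1, 001--, 0100-, 1-01-, 100-0, 11-1-}
Coverage chart:
  m1: 0---1 ←essential
  m3: --011,0---1
  m4: 001-- ←essential
  m6: 001-- ←essential
  m7: 0---1,001--
  m8: 0100- ←essential
  m9: -10-1,0---1,0100-
  m11: --011,-1-11,-10-1,0---1
  m15: -1-11,0---1
  m16: 100-0 ←essential
  m18: 1-01-,100-0
  m19: --011,1-01-
  m25: -10-1 ←essential
  m26: 1-01-,11-1-
  m27: --011,-1-11,-10-1,1-01-,11-1-
  m30: 11-1- ←essential
  m31: -1-11,11-1-
Essential: -10-1, 0---1, 001--, 0100-, 100-0, 11-1-
Petrick residual → --011
Min cover (7 terms): c'de + bc'e + a'e + a'b'c + a'bc'd' + ab'c'e' + abd

7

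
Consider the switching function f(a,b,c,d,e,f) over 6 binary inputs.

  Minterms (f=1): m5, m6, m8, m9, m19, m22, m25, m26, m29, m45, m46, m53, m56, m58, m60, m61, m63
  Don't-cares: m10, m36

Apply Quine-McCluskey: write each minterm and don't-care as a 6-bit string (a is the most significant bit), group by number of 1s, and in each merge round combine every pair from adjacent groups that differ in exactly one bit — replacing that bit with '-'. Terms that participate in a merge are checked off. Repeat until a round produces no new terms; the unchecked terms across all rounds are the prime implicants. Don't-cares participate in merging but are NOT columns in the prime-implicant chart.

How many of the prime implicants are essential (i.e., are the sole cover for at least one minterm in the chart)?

7

Round 0: 000101 000110✓ 001000✓ 001001✓ 001010✓ 010011 010110✓ 011001✓ 011010✓ 011101✓ 100100 101101✓ 101110 110101✓ 111000✓ 111010✓ 111100✓ 111101✓ 111111✓
Round 1: -11010 -11101 0-0110 0-1001 0-1010 0010-0 00100- 011-01 1-1101 11-101 111-00 1110-0 1111-1 11110-
PIs = {-11010, -11101, 0-0110, 0-1001, 0-1010, 000101, 0010-0, 00100-, 010011, 011-01, 1-1101, 100100, 101110, 11-101, 111-00, 1110-0, 1111-1, 11110-}
Coverage chart:
  m5: 000101 ←essential
  m6: 0-0110 ←essential
  m8: 0010-0,00100-
  m9: 0-1001,00100-
  m19: 010011 ←essential
  m22: 0-0110 ←essential
  m25: 0-1001,011-01
  m26: -11010,0-1010
  m29: -11101,011-01
  m45: 1-1101 ←essential
  m46: 101110 ←essential
  m53: 11-101 ←essential
  m56: 111-00,1110-0
  m58: -11010,1110-0
  m60: 111-00,11110-
  m61: -11101,1-1101,11-101,1111-1,11110-
  m63: 1111-1 ←essential
Essential: 0-0110, 000101, 010011, 1-1101, 101110, 11-101, 1111-1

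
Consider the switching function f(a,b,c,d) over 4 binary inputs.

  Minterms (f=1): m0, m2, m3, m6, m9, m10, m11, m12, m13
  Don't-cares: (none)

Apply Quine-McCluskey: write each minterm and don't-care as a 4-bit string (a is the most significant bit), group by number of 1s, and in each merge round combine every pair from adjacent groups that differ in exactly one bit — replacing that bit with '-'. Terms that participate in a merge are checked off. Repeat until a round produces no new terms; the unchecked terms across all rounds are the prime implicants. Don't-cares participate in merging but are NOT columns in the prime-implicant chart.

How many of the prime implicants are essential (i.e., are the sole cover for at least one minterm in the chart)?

4

Round 0: 0000✓ 0010✓ 0011✓ 0110✓ 1001✓ 1010✓ 1011✓ 1100✓ 1101✓
Round 1: -010✓ -011✓ 0-10 00-0 001-✓ 1-01 10-1 101-✓ 110-
Round 2: -01-
PIs = {-01-, 0-10, 00-0, 1-01, 10-1, 110-}
Coverage chart:
  m0: 00-0 ←essential
  m2: -01-,0-10,00-0
  m3: -01- ←essential
  m6: 0-10 ←essential
  m9: 1-01,10-1
  m10: -01- ←essential
  m11: -01-,10-1
  m12: 110- ←essential
  m13: 1-01,110-
Essential: -01-, 0-10, 00-0, 110-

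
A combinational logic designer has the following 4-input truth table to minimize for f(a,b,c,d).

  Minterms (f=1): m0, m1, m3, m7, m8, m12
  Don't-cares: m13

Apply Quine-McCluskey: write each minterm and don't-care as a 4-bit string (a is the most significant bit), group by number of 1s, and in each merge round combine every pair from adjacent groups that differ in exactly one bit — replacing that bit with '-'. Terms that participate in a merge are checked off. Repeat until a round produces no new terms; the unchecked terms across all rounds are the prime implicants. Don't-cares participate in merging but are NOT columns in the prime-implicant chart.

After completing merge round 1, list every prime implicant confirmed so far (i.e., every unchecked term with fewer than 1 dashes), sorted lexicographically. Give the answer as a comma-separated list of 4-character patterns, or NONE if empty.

NONE

[col 0] 0000*, 0001*, 0011*, 0111*, 1000*, 1100*, 1101*
[col 1] -000, 0-11, 00-1, 000-, 1-00, 110-
Prime implicants: -000, 0-11, 00-1, 000-, 1-00, 110-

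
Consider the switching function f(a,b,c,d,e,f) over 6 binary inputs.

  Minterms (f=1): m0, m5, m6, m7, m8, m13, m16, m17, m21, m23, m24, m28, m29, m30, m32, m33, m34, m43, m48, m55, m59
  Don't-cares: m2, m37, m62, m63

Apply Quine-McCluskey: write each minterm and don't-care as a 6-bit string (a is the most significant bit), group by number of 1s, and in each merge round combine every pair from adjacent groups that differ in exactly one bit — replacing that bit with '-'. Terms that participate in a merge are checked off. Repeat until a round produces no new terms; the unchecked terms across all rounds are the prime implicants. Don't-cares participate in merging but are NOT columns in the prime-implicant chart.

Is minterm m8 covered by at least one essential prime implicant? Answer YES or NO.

[col 0] 000000*, 000010*, 000101*, 000110*, 000111*, 001000*, 001101*, 010000*, 010001*, 010101*, 010111*, 011000*, 011100*, 011101*, 011110*, 100000*, 100001*, 100010*, 100101*, 101011*, 110000*, 110111*, 111011*, 111110*, 111111*
[col 1] -00000*, -00010*, -00101, -10000*, -10111, -11110, 0-0000*, 0-0101*, 0-0111*, 0-1000*, 0-1101*, 00-000*, 00-101*, 000-10, 0000-0*, 0001-1*, 00011-, 01-000*, 01-101*, 010-01, 01000-, 0101-1*, 011-00, 0111-0, 01110-, 1-0000*, 1-1011, 100-01, 1000-0*, 10000-, 11-111, 111-11, 11111-
[col 2] --0000, -000-0, 0--000, 0--101, 0-01-1
Prime implicants: --0000, -000-0, -00101, -10111, -11110, 0--000, 0--101, 0-01-1, 000-10, 00011-, 010-01, 01000-, 011-00, 0111-0, 01110-, 1-1011, 100-01, 10000-, 11-111, 111-11, 11111-
PI chart (minterm → PIs covering it):
  0 | --0000,-000-0,0--000
  5 | -00101,0--101,0-01-1
  6 | 000-10,00011-
  7 | 0-01-1,00011-
  8 | 0--000  (sole → essential)
  13 | 0--101  (sole → essential)
  16 | --0000,0--000,01000-
  17 | 010-01,01000-
  21 | 0--101,0-01-1,010-01
  23 | -10111,0-01-1
  24 | 0--000,011-00
  28 | 011-00,0111-0,01110-
  29 | 0--101,01110-
  30 | -11110,0111-0
  32 | --0000,-000-0,10000-
  33 | 100-01,10000-
  34 | -000-0  (sole → essential)
  43 | 1-1011  (sole → essential)
  48 | --0000  (sole → essential)
  55 | -10111,11-111
  59 | 1-1011,111-11
Essential prime implicants: --0000, -000-0, 0--000, 0--101, 1-1011

YES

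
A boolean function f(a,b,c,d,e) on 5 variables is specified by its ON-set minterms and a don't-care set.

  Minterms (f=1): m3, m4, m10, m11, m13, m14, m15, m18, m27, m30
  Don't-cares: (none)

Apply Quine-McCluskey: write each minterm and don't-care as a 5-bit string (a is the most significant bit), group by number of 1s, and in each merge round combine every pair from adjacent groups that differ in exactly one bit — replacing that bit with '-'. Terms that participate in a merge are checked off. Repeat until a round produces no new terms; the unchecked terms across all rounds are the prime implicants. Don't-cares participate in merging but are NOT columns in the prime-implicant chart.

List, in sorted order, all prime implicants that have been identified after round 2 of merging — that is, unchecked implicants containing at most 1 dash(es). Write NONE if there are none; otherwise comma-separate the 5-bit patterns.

-1011, -1110, 0-011, 00100, 011-1, 10010

[col 0] 00011*, 00100, 01010*, 01011*, 01101*, 01110*, 01111*, 10010, 11011*, 11110*
[col 1] -1011, -1110, 0-011, 01-10*, 01-11*, 0101-*, 011-1, 0111-*
[col 2] 01-1-
Prime implicants: -1011, -1110, 0-011, 00100, 01-1-, 011-1, 10010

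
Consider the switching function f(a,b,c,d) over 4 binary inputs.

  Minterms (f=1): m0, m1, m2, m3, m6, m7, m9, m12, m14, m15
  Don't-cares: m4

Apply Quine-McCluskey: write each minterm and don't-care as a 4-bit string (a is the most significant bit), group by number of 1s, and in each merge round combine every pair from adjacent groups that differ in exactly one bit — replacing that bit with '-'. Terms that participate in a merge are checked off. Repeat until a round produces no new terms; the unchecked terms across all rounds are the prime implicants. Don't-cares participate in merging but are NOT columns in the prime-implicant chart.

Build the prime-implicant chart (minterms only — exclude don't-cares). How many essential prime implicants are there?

Round 0: 0000✓ 0001✓ 0010✓ 0011✓ 0100✓ 0110✓ 0111✓ 1001✓ 1100✓ 1110✓ 1111✓
Round 1: -001 -100✓ -110✓ -111✓ 0-00✓ 0-10✓ 0-11✓ 00-0✓ 00-1✓ 000-✓ 001-✓ 01-0✓ 011-✓ 11-0✓ 111-✓
Round 2: -1-0 -11- 0--0 0-1- 00--
PIs = {-001, -1-0, -11-, 0--0, 0-1-, 00--}
Coverage chart:
  m0: 0--0,00--
  m1: -001,00--
  m2: 0--0,0-1-,00--
  m3: 0-1-,00--
  m6: -1-0,-11-,0--0,0-1-
  m7: -11-,0-1-
  m9: -001 ←essential
  m12: -1-0 ←essential
  m14: -1-0,-11-
  m15: -11- ←essential
Essential: -001, -1-0, -11-

3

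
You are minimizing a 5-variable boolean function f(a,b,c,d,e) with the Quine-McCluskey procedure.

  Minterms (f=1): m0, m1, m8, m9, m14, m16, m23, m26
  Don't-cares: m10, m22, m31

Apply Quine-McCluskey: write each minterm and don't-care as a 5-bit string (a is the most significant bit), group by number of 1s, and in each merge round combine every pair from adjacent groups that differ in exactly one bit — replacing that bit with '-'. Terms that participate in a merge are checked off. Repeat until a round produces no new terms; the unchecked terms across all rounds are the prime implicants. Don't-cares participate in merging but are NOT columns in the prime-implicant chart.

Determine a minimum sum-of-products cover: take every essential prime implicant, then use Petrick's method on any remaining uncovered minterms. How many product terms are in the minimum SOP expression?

size-2^0 implicants → 00000(✓)  00001(✓)  01000(✓)  01001(✓)  01010(✓)  01110(✓)  10000(✓)  10110(✓)  10111(✓)  11010(✓)  11111(✓)
size-2^1 implicants → -0000  -1010  0-000(✓)  0-001(✓)  0000-(✓)  01-10  010-0  0100-(✓)  1-111  1011-
size-2^2 implicants → 0-00-
Unchecked terms (primes): -0000, -1010, 0-00-, 01-10, 010-0, 1-111, 1011-
Minterm coverage:
  m0 ⊆ -0000,0-00-
  m1 ⊆ 0-00- [E]
  m8 ⊆ 0-00-,010-0
  m9 ⊆ 0-00- [E]
  m14 ⊆ 01-10 [E]
  m16 ⊆ -0000 [E]
  m23 ⊆ 1-111,1011-
  m26 ⊆ -1010 [E]
E = {-0000, -1010, 0-00-, 01-10}
Petrick residual → 1-111
Cover = b'c'd'e' + bc'de' + a'c'd' + a'bde' + acde  |cover|=5

5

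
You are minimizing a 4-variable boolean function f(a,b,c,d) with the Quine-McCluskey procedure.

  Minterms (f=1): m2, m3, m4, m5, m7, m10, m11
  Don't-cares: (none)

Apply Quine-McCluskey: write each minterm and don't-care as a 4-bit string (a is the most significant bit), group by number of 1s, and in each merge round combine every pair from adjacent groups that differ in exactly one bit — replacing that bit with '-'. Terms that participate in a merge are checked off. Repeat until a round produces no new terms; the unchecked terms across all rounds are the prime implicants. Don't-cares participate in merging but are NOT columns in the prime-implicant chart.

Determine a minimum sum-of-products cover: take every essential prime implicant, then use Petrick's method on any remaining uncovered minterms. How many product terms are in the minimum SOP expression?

3

Round 0: 0010✓ 0011✓ 0100✓ 0101✓ 0111✓ 1010✓ 1011✓
Round 1: -010✓ -011✓ 0-11 001-✓ 01-1 010- 101-✓
Round 2: -01-
PIs = {-01-, 0-11, 01-1, 010-}
Coverage chart:
  m2: -01- ←essential
  m3: -01-,0-11
  m4: 010- ←essential
  m5: 01-1,010-
  m7: 0-11,01-1
  m10: -01- ←essential
  m11: -01- ←essential
Essential: -01-, 010-
Petrick residual → 0-11
Min cover (3 terms): b'c + a'cd + a'bc'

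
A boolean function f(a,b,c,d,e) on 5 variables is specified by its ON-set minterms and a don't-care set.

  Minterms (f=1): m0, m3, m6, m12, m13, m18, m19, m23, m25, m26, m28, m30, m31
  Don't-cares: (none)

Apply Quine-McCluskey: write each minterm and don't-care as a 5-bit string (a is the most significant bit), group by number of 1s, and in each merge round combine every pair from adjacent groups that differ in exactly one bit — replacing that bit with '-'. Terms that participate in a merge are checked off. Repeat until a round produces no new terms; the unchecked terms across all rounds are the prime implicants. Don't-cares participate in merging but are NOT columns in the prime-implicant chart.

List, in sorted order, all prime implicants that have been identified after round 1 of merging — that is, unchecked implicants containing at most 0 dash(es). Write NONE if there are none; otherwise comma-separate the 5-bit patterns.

[col 0] 00000, 00011*, 00110, 01100*, 01101*, 10010*, 10011*, 10111*, 11001, 11010*, 11100*, 11110*, 11111*
[col 1] -0011, -1100, 0110-, 1-010, 1-111, 10-11, 1001-, 11-10, 111-0, 1111-
Prime implicants: -0011, -1100, 00000, 00110, 0110-, 1-010, 1-111, 10-11, 1001-, 11-10, 11001, 111-0, 1111-

00000, 00110, 11001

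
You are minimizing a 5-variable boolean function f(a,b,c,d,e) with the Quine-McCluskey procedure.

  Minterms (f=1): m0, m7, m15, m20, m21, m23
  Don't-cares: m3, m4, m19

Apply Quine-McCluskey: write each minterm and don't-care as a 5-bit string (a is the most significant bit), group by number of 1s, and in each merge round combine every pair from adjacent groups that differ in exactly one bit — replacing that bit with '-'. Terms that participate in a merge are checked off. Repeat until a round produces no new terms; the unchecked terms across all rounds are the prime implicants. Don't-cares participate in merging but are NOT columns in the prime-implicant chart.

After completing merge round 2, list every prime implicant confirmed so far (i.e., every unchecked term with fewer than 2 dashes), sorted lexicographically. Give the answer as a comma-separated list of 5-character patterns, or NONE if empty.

-0100, 0-111, 00-00, 101-1, 1010-

[col 0] 00000*, 00011*, 00100*, 00111*, 01111*, 10011*, 10100*, 10101*, 10111*
[col 1] -0011*, -0100, -0111*, 0-111, 00-00, 00-11*, 10-11*, 101-1, 1010-
[col 2] -0-11
Prime implicants: -0-11, -0100, 0-111, 00-00, 101-1, 1010-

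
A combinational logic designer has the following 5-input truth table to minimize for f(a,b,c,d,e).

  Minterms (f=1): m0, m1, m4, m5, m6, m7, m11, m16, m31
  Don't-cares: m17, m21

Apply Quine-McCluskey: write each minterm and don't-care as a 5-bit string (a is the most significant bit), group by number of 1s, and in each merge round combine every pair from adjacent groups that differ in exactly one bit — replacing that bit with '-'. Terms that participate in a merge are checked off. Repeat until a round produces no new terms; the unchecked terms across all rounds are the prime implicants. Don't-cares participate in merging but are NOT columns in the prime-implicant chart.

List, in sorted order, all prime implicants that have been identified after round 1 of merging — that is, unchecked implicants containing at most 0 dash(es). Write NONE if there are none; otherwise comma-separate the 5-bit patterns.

01011, 11111

[col 0] 00000*, 00001*, 00100*, 00101*, 00110*, 00111*, 01011, 10000*, 10001*, 10101*, 11111
[col 1] -0000*, -0001*, -0101*, 00-00*, 00-01*, 0000-*, 001-0*, 001-1*, 0010-*, 0011-*, 10-01*, 1000-*
[col 2] -0-01, -000-, 00-0-, 001--
Prime implicants: -0-01, -000-, 00-0-, 001--, 01011, 11111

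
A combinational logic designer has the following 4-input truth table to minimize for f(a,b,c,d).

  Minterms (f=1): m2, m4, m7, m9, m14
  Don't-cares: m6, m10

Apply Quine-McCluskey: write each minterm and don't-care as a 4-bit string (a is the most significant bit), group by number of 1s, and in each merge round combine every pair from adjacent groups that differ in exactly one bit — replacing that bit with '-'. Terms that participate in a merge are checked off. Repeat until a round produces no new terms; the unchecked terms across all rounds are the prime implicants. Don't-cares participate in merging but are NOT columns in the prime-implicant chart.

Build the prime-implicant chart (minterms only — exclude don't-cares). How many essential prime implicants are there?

4

Round 0: 0010✓ 0100✓ 0110✓ 0111✓ 1001 1010✓ 1110✓
Round 1: -010✓ -110✓ 0-10✓ 01-0 011- 1-10✓
Round 2: --10
PIs = {--10, 01-0, 011-, 1001}
Coverage chart:
  m2: --10 ←essential
  m4: 01-0 ←essential
  m7: 011- ←essential
  m9: 1001 ←essential
  m14: --10 ←essential
Essential: --10, 01-0, 011-, 1001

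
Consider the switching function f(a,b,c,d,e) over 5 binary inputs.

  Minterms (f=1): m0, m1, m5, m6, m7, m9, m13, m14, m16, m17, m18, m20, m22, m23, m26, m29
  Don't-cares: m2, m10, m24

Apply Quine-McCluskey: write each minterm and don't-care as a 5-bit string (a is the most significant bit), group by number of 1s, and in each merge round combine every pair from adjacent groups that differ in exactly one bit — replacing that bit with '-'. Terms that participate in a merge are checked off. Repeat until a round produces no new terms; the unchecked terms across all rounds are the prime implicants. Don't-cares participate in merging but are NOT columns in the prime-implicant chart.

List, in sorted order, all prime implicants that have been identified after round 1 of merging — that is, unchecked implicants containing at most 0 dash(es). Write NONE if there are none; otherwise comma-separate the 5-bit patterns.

[col 0] 00000*, 00001*, 00010*, 00101*, 00110*, 00111*, 01001*, 01010*, 01101*, 01110*, 10000*, 10001*, 10010*, 10100*, 10110*, 10111*, 11000*, 11010*, 11101*
[col 1] -0000*, -0001*, -0010*, -0110*, -0111*, -1010*, -1101, 0-001*, 0-010*, 0-101*, 0-110*, 00-01*, 00-10*, 000-0*, 0000-*, 001-1, 0011-*, 01-01*, 01-10*, 1-000*, 1-010*, 10-00*, 10-10*, 100-0*, 1000-*, 101-0*, 1011-*, 110-0*
[col 2] --010, -0-10, -00-0, -000-, -011-, 0--01, 0--10, 1-0-0, 10--0
Prime implicants: --010, -0-10, -00-0, -000-, -011-, -1101, 0--01, 0--10, 001-1, 1-0-0, 10--0

NONE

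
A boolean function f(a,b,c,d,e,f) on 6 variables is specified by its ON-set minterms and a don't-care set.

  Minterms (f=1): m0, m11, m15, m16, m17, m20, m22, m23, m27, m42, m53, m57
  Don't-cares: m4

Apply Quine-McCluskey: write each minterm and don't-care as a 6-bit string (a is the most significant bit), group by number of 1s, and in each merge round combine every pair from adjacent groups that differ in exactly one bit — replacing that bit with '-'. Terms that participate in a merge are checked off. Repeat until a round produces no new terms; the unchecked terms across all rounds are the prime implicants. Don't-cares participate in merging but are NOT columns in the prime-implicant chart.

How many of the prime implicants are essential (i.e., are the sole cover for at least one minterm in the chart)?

8

size-2^0 implicants → 000000(✓)  000100(✓)  001011(✓)  001111(✓)  010000(✓)  010001(✓)  010100(✓)  010110(✓)  010111(✓)  011011(✓)  101010  110101  111001
size-2^1 implicants → 0-0000(✓)  0-0100(✓)  0-1011  000-00(✓)  001-11  010-00(✓)  01000-  0101-0  01011-
size-2^2 implicants → 0-0-00
Unchecked terms (primes): 0-0-00, 0-1011, 001-11, 01000-, 0101-0, 01011-, 101010, 110101, 111001
Minterm coverage:
  m0 ⊆ 0-0-00 [E]
  m11 ⊆ 0-1011,001-11
  m15 ⊆ 001-11 [E]
  m16 ⊆ 0-0-00,01000-
  m17 ⊆ 01000- [E]
  m20 ⊆ 0-0-00,0101-0
  m22 ⊆ 0101-0,01011-
  m23 ⊆ 01011- [E]
  m27 ⊆ 0-1011 [E]
  m42 ⊆ 101010 [E]
  m53 ⊆ 110101 [E]
  m57 ⊆ 111001 [E]
E = {0-0-00, 0-1011, 001-11, 01000-, 01011-, 101010, 110101, 111001}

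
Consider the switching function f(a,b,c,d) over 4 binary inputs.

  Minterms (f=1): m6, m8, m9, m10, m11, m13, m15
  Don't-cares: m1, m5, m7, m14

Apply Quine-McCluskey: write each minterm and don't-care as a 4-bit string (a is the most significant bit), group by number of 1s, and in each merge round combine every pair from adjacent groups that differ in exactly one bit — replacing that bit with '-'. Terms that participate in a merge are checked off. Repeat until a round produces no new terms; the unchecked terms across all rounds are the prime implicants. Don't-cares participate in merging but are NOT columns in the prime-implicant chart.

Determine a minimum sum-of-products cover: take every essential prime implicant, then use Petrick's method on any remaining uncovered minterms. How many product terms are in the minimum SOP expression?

3

[col 0] 0001*, 0101*, 0110*, 0111*, 1000*, 1001*, 1010*, 1011*, 1101*, 1110*, 1111*
[col 1] -001*, -101*, -110*, -111*, 0-01*, 01-1*, 011-*, 1-01*, 1-10*, 1-11*, 10-0*, 10-1*, 100-*, 101-*, 11-1*, 111-*
[col 2] --01, -1-1, -11-, 1--1, 1-1-, 10--
Prime implicants: --01, -1-1, -11-, 1--1, 1-1-, 10--
PI chart (minterm → PIs covering it):
  6 | -11-  (sole → essential)
  8 | 10--  (sole → essential)
  9 | --01,1--1,10--
  10 | 1-1-,10--
  11 | 1--1,1-1-,10--
  13 | --01,-1-1,1--1
  15 | -1-1,-11-,1--1,1-1-
Essential prime implicants: -11-, 10--
Petrick residual → --01
Minimum SOP uses 3 PIs: c'd + bc + ab'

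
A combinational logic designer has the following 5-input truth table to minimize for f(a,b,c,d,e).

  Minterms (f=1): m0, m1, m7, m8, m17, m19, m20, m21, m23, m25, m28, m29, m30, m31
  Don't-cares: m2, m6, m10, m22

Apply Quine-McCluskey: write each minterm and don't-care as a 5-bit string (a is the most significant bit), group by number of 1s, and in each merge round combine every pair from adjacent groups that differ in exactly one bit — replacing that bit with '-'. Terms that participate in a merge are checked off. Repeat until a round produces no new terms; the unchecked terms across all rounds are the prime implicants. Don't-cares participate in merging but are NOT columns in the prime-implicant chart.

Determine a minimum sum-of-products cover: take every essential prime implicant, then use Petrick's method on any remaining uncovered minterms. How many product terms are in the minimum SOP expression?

6

[col 0] 00000*, 00001*, 00010*, 00110*, 00111*, 01000*, 01010*, 10001*, 10011*, 10100*, 10101*, 10110*, 10111*, 11001*, 11100*, 11101*, 11110*, 11111*
[col 1] -0001, -0110*, -0111*, 0-000*, 0-010*, 00-10, 000-0*, 0000-, 0011-*, 010-0*, 1-001*, 1-100*, 1-101*, 1-110*, 1-111*, 10-01*, 10-11*, 100-1*, 101-0*, 101-1*, 1010-*, 1011-*, 11-01*, 111-0*, 111-1*, 1110-*, 1111-*
[col 2] -011-, 0-0-0, 1--01, 1-1-0*, 1-1-1*, 1-10-*, 1-11-*, 10--1, 101--*, 111--*
[col 3] 1-1--
Prime implicants: -0001, -011-, 0-0-0, 00-10, 0000-, 1--01, 1-1--, 10--1
PI chart (minterm → PIs covering it):
  0 | 0-0-0,0000-
  1 | -0001,0000-
  7 | -011-  (sole → essential)
  8 | 0-0-0  (sole → essential)
  17 | -0001,1--01,10--1
  19 | 10--1  (sole → essential)
  20 | 1-1--  (sole → essential)
  21 | 1--01,1-1--,10--1
  23 | -011-,1-1--,10--1
  25 | 1--01  (sole → essential)
  28 | 1-1--  (sole → essential)
  29 | 1--01,1-1--
  30 | 1-1--  (sole → essential)
  31 | 1-1--  (sole → essential)
Essential prime implicants: -011-, 0-0-0, 1--01, 1-1--, 10--1
Petrick residual → -0001
Minimum SOP uses 6 PIs: b'c'd'e + b'cd + a'c'e' + ad'e + ac + ab'e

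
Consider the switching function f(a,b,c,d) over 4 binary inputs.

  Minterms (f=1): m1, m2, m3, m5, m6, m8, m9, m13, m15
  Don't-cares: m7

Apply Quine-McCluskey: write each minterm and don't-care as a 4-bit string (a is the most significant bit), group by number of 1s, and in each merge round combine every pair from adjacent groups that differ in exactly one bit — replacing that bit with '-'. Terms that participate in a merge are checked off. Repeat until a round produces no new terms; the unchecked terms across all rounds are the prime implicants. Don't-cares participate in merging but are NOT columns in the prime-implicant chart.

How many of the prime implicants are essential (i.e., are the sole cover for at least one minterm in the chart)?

size-2^0 implicants → 0001(✓)  0010(✓)  0011(✓)  0101(✓)  0110(✓)  0111(✓)  1000(✓)  1001(✓)  1101(✓)  1111(✓)
size-2^1 implicants → -001(✓)  -101(✓)  -111(✓)  0-01(✓)  0-10(✓)  0-11(✓)  00-1(✓)  001-(✓)  01-1(✓)  011-(✓)  1-01(✓)  100-  11-1(✓)
size-2^2 implicants → --01  -1-1  0--1  0-1-
Unchecked terms (primes): --01, -1-1, 0--1, 0-1-, 100-
Minterm coverage:
  m1 ⊆ --01,0--1
  m2 ⊆ 0-1- [E]
  m3 ⊆ 0--1,0-1-
  m5 ⊆ --01,-1-1,0--1
  m6 ⊆ 0-1- [E]
  m8 ⊆ 100- [E]
  m9 ⊆ --01,100-
  m13 ⊆ --01,-1-1
  m15 ⊆ -1-1 [E]
E = {-1-1, 0-1-, 100-}

3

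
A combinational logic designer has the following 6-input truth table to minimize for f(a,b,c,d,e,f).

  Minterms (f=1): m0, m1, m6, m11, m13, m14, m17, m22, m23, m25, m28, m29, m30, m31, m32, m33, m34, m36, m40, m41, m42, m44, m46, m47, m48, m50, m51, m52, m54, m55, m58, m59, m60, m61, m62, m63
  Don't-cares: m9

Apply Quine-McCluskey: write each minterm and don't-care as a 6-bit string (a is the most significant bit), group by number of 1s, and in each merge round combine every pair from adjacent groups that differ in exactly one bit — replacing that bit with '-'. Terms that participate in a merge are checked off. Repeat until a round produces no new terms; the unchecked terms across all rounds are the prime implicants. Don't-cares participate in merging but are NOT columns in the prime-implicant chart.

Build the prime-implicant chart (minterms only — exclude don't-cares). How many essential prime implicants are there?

size-2^0 implicants → 000000(✓)  000001(✓)  000110(✓)  001001(✓)  001011(✓)  001101(✓)  001110(✓)  010001(✓)  010110(✓)  010111(✓)  011001(✓)  011100(✓)  011101(✓)  011110(✓)  011111(✓)  100000(✓)  100001(✓)  100010(✓)  100100(✓)  101000(✓)  101001(✓)  101010(✓)  101100(✓)  101110(✓)  101111(✓)  110000(✓)  110010(✓)  110011(✓)  110100(✓)  110110(✓)  110111(✓)  111010(✓)  111011(✓)  111100(✓)  111101(✓)  111110(✓)  111111(✓)
size-2^1 implicants → -00000(✓)  -00001(✓)  -01001(✓)  -01110(✓)  -10110(✓)  -10111(✓)  -11100(✓)  -11101(✓)  -11110(✓)  -11111(✓)  0-0001(✓)  0-0110(✓)  0-1001(✓)  0-1101(✓)  0-1110(✓)  00-001(✓)  00-110(✓)  00000-(✓)  001-01(✓)  0010-1  01-001(✓)  01-110(✓)  01-111(✓)  01011-(✓)  011-01(✓)  0111-0(✓)  0111-1(✓)  01110-(✓)  01111-(✓)  1-0000(✓)  1-0010(✓)  1-0100(✓)  1-1010(✓)  1-1100(✓)  1-1110(✓)  1-1111(✓)  10-000(✓)  10-001(✓)  10-010(✓)  10-100(✓)  100-00(✓)  1000-0(✓)  10000-(✓)  101-00(✓)  101-10(✓)  1010-0(✓)  10100-(✓)  1011-0(✓)  10111-(✓)  11-010(✓)  11-011(✓)  11-100(✓)  11-110(✓)  11-111(✓)  110-00(✓)  110-10(✓)  110-11(✓)  1100-0(✓)  11001-(✓)  1101-0(✓)  11011-(✓)  111-10(✓)  111-11(✓)  11101-(✓)  1111-0(✓)  1111-1(✓)  11110-(✓)  11111-(✓)
size-2^2 implicants → --1110  -0-001  -0000-  -1-110(✓)  -1-111(✓)  -1011-(✓)  -111-0(✓)  -111-1(✓)  -1110-(✓)  -1111-(✓)  0--001  0--110  0-1-01  01-11-(✓)  0111--(✓)  1--010  1--100  1-0-00  1-00-0  1-1-10  1-11-0  1-111-  10--00  10-0-0  10-00-  101--0  11--10(✓)  11--11(✓)  11-01-(✓)  11-1-0  11-11-(✓)  110--0  110-1-(✓)  111-1-(✓)  1111--(✓)
size-2^3 implicants → -1-11-  -111--  11--1-
Unchecked terms (primes): --1110, -0-001, -0000-, -1-11-, -111--, 0--001, 0--110, 0-1-01, 0010-1, 1--010, 1--100, 1-0-00, 1-00-0, 1-1-10, 1-11-0, 1-111-, 10--00, 10-0-0, 10-00-, 101--0, 11--1-, 11-1-0, 110--0
Minterm coverage:
  m0 ⊆ -0000- [E]
  m1 ⊆ -0-001,-0000-,0--001
  m6 ⊆ 0--110 [E]
  m11 ⊆ 0010-1 [E]
  m13 ⊆ 0-1-01 [E]
  m14 ⊆ --1110,0--110
  m17 ⊆ 0--001 [E]
  m22 ⊆ -1-11-,0--110
  m23 ⊆ -1-11- [E]
  m25 ⊆ 0--001,0-1-01
  m28 ⊆ -111-- [E]
  m29 ⊆ -111--,0-1-01
  m30 ⊆ --1110,-1-11-,-111--,0--110
  m31 ⊆ -1-11-,-111--
  m32 ⊆ -0000-,1-0-00,1-00-0,10--00,10-0-0,10-00-
  m33 ⊆ -0-001,-0000-,10-00-
  m34 ⊆ 1--010,1-00-0,10-0-0
  m36 ⊆ 1--100,1-0-00,10--00
  m40 ⊆ 10--00,10-0-0,10-00-,101--0
  m41 ⊆ -0-001,10-00-
  m42 ⊆ 1--010,1-1-10,10-0-0,101--0
  m44 ⊆ 1--100,1-11-0,10--00,101--0
  m46 ⊆ --1110,1-1-10,1-11-0,1-111-,101--0
  m47 ⊆ 1-111- [E]
  m48 ⊆ 1-0-00,1-00-0,110--0
  m50 ⊆ 1--010,1-00-0,11--1-,110--0
  m51 ⊆ 11--1- [E]
  m52 ⊆ 1--100,1-0-00,11-1-0,110--0
  m54 ⊆ -1-11-,11--1-,11-1-0,110--0
  m55 ⊆ -1-11-,11--1-
  m58 ⊆ 1--010,1-1-10,11--1-
  m59 ⊆ 11--1- [E]
  m60 ⊆ -111--,1--100,1-11-0,11-1-0
  m61 ⊆ -111-- [E]
  m62 ⊆ --1110,-1-11-,-111--,1-1-10,1-11-0,1-111-,11--1-,11-1-0
  m63 ⊆ -1-11-,-111--,1-111-,11--1-
E = {-0000-, -1-11-, -111--, 0--001, 0--110, 0-1-01, 0010-1, 1-111-, 11--1-}

9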